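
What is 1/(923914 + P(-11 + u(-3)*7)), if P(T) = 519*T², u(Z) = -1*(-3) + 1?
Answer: 1/1073905 ≈ 9.3118e-7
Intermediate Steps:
u(Z) = 4 (u(Z) = 3 + 1 = 4)
1/(923914 + P(-11 + u(-3)*7)) = 1/(923914 + 519*(-11 + 4*7)²) = 1/(923914 + 519*(-11 + 28)²) = 1/(923914 + 519*17²) = 1/(923914 + 519*289) = 1/(923914 + 149991) = 1/1073905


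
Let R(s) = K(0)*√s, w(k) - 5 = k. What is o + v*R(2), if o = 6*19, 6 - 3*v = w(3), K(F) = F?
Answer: 114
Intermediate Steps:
w(k) = 5 + k
R(s) = 0 (R(s) = 0*√s = 0)
v = -⅔ (v = 2 - (5 + 3)/3 = 2 - ⅓*8 = 2 - 8/3 = -⅔ ≈ -0.66667)
o = 114
o + v*R(2) = 114 - ⅔*0 = 114 + 0 = 114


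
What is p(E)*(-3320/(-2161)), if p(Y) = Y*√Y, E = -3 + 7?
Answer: 26560/2161 ≈ 12.291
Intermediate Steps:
E = 4
p(Y) = Y^(3/2)
p(E)*(-3320/(-2161)) = 4^(3/2)*(-3320/(-2161)) = 8*(-3320*(-1/2161)) = 8*(3320/2161) = 26560/2161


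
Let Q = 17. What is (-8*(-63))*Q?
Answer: 8568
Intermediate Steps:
(-8*(-63))*Q = -8*(-63)*17 = 504*17 = 8568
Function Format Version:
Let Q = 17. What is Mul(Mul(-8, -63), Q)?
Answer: 8568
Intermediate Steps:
Mul(Mul(-8, -63), Q) = Mul(Mul(-8, -63), 17) = Mul(504, 17) = 8568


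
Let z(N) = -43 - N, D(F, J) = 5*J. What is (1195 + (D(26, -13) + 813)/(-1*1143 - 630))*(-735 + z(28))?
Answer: -1707097522/1773 ≈ -9.6283e+5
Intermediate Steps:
(1195 + (D(26, -13) + 813)/(-1*1143 - 630))*(-735 + z(28)) = (1195 + (5*(-13) + 813)/(-1*1143 - 630))*(-735 + (-43 - 1*28)) = (1195 + (-65 + 813)/(-1143 - 630))*(-735 + (-43 - 28)) = (1195 + 748/(-1773))*(-735 - 71) = (1195 + 748*(-1/1773))*(-806) = (1195 - 748/1773)*(-806) = (2117987/1773)*(-806) = -1707097522/1773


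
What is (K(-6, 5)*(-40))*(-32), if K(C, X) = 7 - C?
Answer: 16640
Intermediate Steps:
(K(-6, 5)*(-40))*(-32) = ((7 - 1*(-6))*(-40))*(-32) = ((7 + 6)*(-40))*(-32) = (13*(-40))*(-32) = -520*(-32) = 16640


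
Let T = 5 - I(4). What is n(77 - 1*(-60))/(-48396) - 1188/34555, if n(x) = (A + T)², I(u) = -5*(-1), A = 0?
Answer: -1188/34555 ≈ -0.034380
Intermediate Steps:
I(u) = 5
T = 0 (T = 5 - 1*5 = 5 - 5 = 0)
n(x) = 0 (n(x) = (0 + 0)² = 0² = 0)
n(77 - 1*(-60))/(-48396) - 1188/34555 = 0/(-48396) - 1188/34555 = 0*(-1/48396) - 1188*1/34555 = 0 - 1188/34555 = -1188/34555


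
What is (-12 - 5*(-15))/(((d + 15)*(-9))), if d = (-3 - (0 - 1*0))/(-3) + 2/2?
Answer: -7/17 ≈ -0.41176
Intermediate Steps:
d = 2 (d = (-3 - (0 + 0))*(-1/3) + 2*(1/2) = (-3 - 1*0)*(-1/3) + 1 = (-3 + 0)*(-1/3) + 1 = -3*(-1/3) + 1 = 1 + 1 = 2)
(-12 - 5*(-15))/(((d + 15)*(-9))) = (-12 - 5*(-15))/(((2 + 15)*(-9))) = (-12 + 75)/((17*(-9))) = 63/(-153) = 63*(-1/153) = -7/17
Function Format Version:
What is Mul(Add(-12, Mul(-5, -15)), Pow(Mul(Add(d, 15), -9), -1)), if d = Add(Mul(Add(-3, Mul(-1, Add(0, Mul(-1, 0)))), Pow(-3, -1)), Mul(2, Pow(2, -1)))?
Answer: Rational(-7, 17) ≈ -0.41176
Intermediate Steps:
d = 2 (d = Add(Mul(Add(-3, Mul(-1, Add(0, 0))), Rational(-1, 3)), Mul(2, Rational(1, 2))) = Add(Mul(Add(-3, Mul(-1, 0)), Rational(-1, 3)), 1) = Add(Mul(Add(-3, 0), Rational(-1, 3)), 1) = Add(Mul(-3, Rational(-1, 3)), 1) = Add(1, 1) = 2)
Mul(Add(-12, Mul(-5, -15)), Pow(Mul(Add(d, 15), -9), -1)) = Mul(Add(-12, Mul(-5, -15)), Pow(Mul(Add(2, 15), -9), -1)) = Mul(Add(-12, 75), Pow(Mul(17, -9), -1)) = Mul(63, Pow(-153, -1)) = Mul(63, Rational(-1, 153)) = Rational(-7, 17)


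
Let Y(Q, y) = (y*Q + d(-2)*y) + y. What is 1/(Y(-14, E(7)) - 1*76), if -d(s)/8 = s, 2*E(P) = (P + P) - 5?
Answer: -2/125 ≈ -0.016000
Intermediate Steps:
E(P) = -5/2 + P (E(P) = ((P + P) - 5)/2 = (2*P - 5)/2 = (-5 + 2*P)/2 = -5/2 + P)
d(s) = -8*s
Y(Q, y) = 17*y + Q*y (Y(Q, y) = (y*Q + (-8*(-2))*y) + y = (Q*y + 16*y) + y = (16*y + Q*y) + y = 17*y + Q*y)
1/(Y(-14, E(7)) - 1*76) = 1/((-5/2 + 7)*(17 - 14) - 1*76) = 1/((9/2)*3 - 76) = 1/(27/2 - 76) = 1/(-125/2) = -2/125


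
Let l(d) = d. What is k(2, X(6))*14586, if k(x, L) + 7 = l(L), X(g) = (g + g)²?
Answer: 1998282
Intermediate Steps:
X(g) = 4*g² (X(g) = (2*g)² = 4*g²)
k(x, L) = -7 + L
k(2, X(6))*14586 = (-7 + 4*6²)*14586 = (-7 + 4*36)*14586 = (-7 + 144)*14586 = 137*14586 = 1998282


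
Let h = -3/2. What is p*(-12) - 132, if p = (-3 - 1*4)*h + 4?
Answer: -306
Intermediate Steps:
h = -3/2 (h = -3*1/2 = -3/2 ≈ -1.5000)
p = 29/2 (p = (-3 - 1*4)*(-3/2) + 4 = (-3 - 4)*(-3/2) + 4 = -7*(-3/2) + 4 = 21/2 + 4 = 29/2 ≈ 14.500)
p*(-12) - 132 = (29/2)*(-12) - 132 = -174 - 132 = -306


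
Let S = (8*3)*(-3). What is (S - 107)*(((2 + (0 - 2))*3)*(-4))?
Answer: 0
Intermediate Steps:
S = -72 (S = 24*(-3) = -72)
(S - 107)*(((2 + (0 - 2))*3)*(-4)) = (-72 - 107)*(((2 + (0 - 2))*3)*(-4)) = -179*(2 - 2)*3*(-4) = -179*0*3*(-4) = -0*(-4) = -179*0 = 0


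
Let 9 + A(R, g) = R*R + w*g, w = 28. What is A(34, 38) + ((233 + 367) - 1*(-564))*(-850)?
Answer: -987189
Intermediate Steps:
A(R, g) = -9 + R² + 28*g (A(R, g) = -9 + (R*R + 28*g) = -9 + (R² + 28*g) = -9 + R² + 28*g)
A(34, 38) + ((233 + 367) - 1*(-564))*(-850) = (-9 + 34² + 28*38) + ((233 + 367) - 1*(-564))*(-850) = (-9 + 1156 + 1064) + (600 + 564)*(-850) = 2211 + 1164*(-850) = 2211 - 989400 = -987189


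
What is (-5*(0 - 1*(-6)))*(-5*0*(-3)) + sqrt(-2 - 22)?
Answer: 2*I*sqrt(6) ≈ 4.899*I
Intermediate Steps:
(-5*(0 - 1*(-6)))*(-5*0*(-3)) + sqrt(-2 - 22) = (-5*(0 + 6))*(0*(-3)) + sqrt(-24) = -5*6*0 + 2*I*sqrt(6) = -30*0 + 2*I*sqrt(6) = 0 + 2*I*sqrt(6) = 2*I*sqrt(6)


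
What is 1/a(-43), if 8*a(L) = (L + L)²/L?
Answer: -2/43 ≈ -0.046512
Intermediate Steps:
a(L) = L/2 (a(L) = ((L + L)²/L)/8 = ((2*L)²/L)/8 = ((4*L²)/L)/8 = (4*L)/8 = L/2)
1/a(-43) = 1/((½)*(-43)) = 1/(-43/2) = -2/43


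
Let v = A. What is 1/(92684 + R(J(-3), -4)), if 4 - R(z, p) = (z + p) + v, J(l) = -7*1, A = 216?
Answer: 1/92483 ≈ 1.0813e-5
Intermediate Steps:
v = 216
J(l) = -7
R(z, p) = -212 - p - z (R(z, p) = 4 - ((z + p) + 216) = 4 - ((p + z) + 216) = 4 - (216 + p + z) = 4 + (-216 - p - z) = -212 - p - z)
1/(92684 + R(J(-3), -4)) = 1/(92684 + (-212 - 1*(-4) - 1*(-7))) = 1/(92684 + (-212 + 4 + 7)) = 1/(92684 - 201) = 1/92483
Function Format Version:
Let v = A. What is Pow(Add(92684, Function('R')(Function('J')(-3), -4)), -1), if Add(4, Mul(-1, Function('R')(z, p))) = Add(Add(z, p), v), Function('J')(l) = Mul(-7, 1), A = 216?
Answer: Rational(1, 92483) ≈ 1.0813e-5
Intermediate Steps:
v = 216
Function('J')(l) = -7
Function('R')(z, p) = Add(-212, Mul(-1, p), Mul(-1, z)) (Function('R')(z, p) = Add(4, Mul(-1, Add(Add(z, p), 216))) = Add(4, Mul(-1, Add(Add(p, z), 216))) = Add(4, Mul(-1, Add(216, p, z))) = Add(4, Add(-216, Mul(-1, p), Mul(-1, z))) = Add(-212, Mul(-1, p), Mul(-1, z)))
Pow(Add(92684, Function('R')(Function('J')(-3), -4)), -1) = Pow(Add(92684, Add(-212, Mul(-1, -4), Mul(-1, -7))), -1) = Pow(Add(92684, Add(-212, 4, 7)), -1) = Pow(Add(92684, -201), -1) = Pow(92483, -1) = Rational(1, 92483)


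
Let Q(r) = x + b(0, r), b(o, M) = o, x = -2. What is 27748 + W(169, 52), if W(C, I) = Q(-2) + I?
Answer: 27798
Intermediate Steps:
Q(r) = -2 (Q(r) = -2 + 0 = -2)
W(C, I) = -2 + I
27748 + W(169, 52) = 27748 + (-2 + 52) = 27748 + 50 = 27798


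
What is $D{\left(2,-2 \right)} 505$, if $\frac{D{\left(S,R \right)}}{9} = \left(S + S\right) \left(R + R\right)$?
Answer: $-72720$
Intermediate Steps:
$D{\left(S,R \right)} = 36 R S$ ($D{\left(S,R \right)} = 9 \left(S + S\right) \left(R + R\right) = 9 \cdot 2 S 2 R = 9 \cdot 4 R S = 36 R S$)
$D{\left(2,-2 \right)} 505 = 36 \left(-2\right) 2 \cdot 505 = \left(-144\right) 505 = -72720$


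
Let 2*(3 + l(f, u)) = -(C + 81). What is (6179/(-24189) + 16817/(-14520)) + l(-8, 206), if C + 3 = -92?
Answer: 9175673/3547720 ≈ 2.5864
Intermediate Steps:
C = -95 (C = -3 - 92 = -95)
l(f, u) = 4 (l(f, u) = -3 + (-(-95 + 81))/2 = -3 + (-1*(-14))/2 = -3 + (½)*14 = -3 + 7 = 4)
(6179/(-24189) + 16817/(-14520)) + l(-8, 206) = (6179/(-24189) + 16817/(-14520)) + 4 = (6179*(-1/24189) + 16817*(-1/14520)) + 4 = (-6179/24189 - 16817/14520) + 4 = -5015207/3547720 + 4 = 9175673/3547720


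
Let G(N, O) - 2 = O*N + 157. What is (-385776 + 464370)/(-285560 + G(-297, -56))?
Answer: -78594/268769 ≈ -0.29242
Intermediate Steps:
G(N, O) = 159 + N*O (G(N, O) = 2 + (O*N + 157) = 2 + (N*O + 157) = 2 + (157 + N*O) = 159 + N*O)
(-385776 + 464370)/(-285560 + G(-297, -56)) = (-385776 + 464370)/(-285560 + (159 - 297*(-56))) = 78594/(-285560 + (159 + 16632)) = 78594/(-285560 + 16791) = 78594/(-268769) = 78594*(-1/268769) = -78594/268769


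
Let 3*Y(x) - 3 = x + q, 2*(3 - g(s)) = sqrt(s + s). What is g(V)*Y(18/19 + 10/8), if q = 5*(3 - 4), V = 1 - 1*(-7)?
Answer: 5/76 ≈ 0.065789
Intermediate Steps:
V = 8 (V = 1 + 7 = 8)
g(s) = 3 - sqrt(2)*sqrt(s)/2 (g(s) = 3 - sqrt(s + s)/2 = 3 - sqrt(2)*sqrt(s)/2)
q = -5 (q = 5*(-1) = -5)
Y(x) = -2/3 + x/3 (Y(x) = 1 + (x - 5)/3 = 1 + (-5 + x)/3 = 1 + (-5/3 + x/3) = -2/3 + x/3)
g(V)*Y(18/19 + 10/8) = (3 - sqrt(2)*sqrt(8)/2)*(-2/3 + (18/19 + 10/8)/3) = (3 - sqrt(2)*2*sqrt(2)/2)*(-2/3 + (18*(1/19) + 10*(1/8))/3) = (3 - 2)*(-2/3 + (18/19 + 5/4)/3) = 1*(-2/3 + (1/3)*(167/76)) = 1*(-2/3 + 167/228) = 1*(5/76) = 5/76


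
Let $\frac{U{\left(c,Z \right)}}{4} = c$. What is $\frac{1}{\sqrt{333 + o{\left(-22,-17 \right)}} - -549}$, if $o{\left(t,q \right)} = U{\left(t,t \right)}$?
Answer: $\frac{549}{301156} - \frac{7 \sqrt{5}}{301156} \approx 0.001771$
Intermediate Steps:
$U{\left(c,Z \right)} = 4 c$
$o{\left(t,q \right)} = 4 t$
$\frac{1}{\sqrt{333 + o{\left(-22,-17 \right)}} - -549} = \frac{1}{\sqrt{333 + 4 \left(-22\right)} - -549} = \frac{1}{\sqrt{333 - 88} + 549} = \frac{1}{\sqrt{245} + 549} = \frac{1}{7 \sqrt{5} + 549} = \frac{1}{549 + 7 \sqrt{5}}$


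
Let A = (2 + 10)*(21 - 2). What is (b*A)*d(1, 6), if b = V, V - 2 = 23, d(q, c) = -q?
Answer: -5700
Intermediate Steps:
V = 25 (V = 2 + 23 = 25)
A = 228 (A = 12*19 = 228)
b = 25
(b*A)*d(1, 6) = (25*228)*(-1*1) = 5700*(-1) = -5700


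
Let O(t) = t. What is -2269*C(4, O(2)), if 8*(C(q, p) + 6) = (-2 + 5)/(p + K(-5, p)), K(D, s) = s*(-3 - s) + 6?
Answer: 224631/16 ≈ 14039.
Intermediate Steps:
K(D, s) = 6 + s*(-3 - s)
C(q, p) = -6 + 3/(8*(6 - p**2 - 2*p)) (C(q, p) = -6 + ((-2 + 5)/(p + (6 - p**2 - 3*p)))/8 = -6 + (3/(6 - p**2 - 2*p))/8 = -6 + 3/(8*(6 - p**2 - 2*p)))
-2269*C(4, O(2)) = -6807*(95 - 32*2 - 16*2**2)/(8*(-6 + 2**2 + 2*2)) = -6807*(95 - 64 - 16*4)/(8*(-6 + 4 + 4)) = -6807*(95 - 64 - 64)/(8*2) = -6807*(-33)/(8*2) = -2269*(-99/16) = 224631/16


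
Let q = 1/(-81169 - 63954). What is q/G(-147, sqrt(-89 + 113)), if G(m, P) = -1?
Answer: 1/145123 ≈ 6.8907e-6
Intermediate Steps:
q = -1/145123 (q = 1/(-145123) = -1/145123 ≈ -6.8907e-6)
q/G(-147, sqrt(-89 + 113)) = -1/145123/(-1) = -1/145123*(-1) = 1/145123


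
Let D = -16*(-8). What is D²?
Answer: 16384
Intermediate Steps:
D = 128
D² = 128² = 16384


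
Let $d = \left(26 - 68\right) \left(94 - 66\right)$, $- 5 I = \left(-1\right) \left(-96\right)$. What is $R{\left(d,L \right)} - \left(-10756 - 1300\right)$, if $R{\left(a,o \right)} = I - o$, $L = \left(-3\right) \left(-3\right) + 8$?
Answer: $\frac{60099}{5} \approx 12020.0$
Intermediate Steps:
$I = - \frac{96}{5}$ ($I = - \frac{\left(-1\right) \left(-96\right)}{5} = \left(- \frac{1}{5}\right) 96 = - \frac{96}{5} \approx -19.2$)
$L = 17$ ($L = 9 + 8 = 17$)
$d = -1176$ ($d = \left(-42\right) 28 = -1176$)
$R{\left(a,o \right)} = - \frac{96}{5} - o$
$R{\left(d,L \right)} - \left(-10756 - 1300\right) = \left(- \frac{96}{5} - 17\right) - \left(-10756 - 1300\right) = - \frac{181}{5} - -12056 = - \frac{181}{5} + 12056 = \frac{60099}{5}$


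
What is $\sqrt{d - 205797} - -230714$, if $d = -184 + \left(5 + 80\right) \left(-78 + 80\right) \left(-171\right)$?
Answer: $230714 + i \sqrt{235051} \approx 2.3071 \cdot 10^{5} + 484.82 i$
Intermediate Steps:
$d = -29254$ ($d = -184 + 85 \cdot 2 \left(-171\right) = -184 + 170 \left(-171\right) = -184 - 29070 = -29254$)
$\sqrt{d - 205797} - -230714 = \sqrt{-29254 - 205797} - -230714 = \sqrt{-235051} + 230714 = i \sqrt{235051} + 230714 = 230714 + i \sqrt{235051}$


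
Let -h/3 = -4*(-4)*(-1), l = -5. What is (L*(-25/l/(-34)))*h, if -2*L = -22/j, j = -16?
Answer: 165/34 ≈ 4.8529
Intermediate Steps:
h = 48 (h = -3*(-4*(-4))*(-1) = -48*(-1) = -3*(-16) = 48)
L = -11/16 (L = -(-11)/(-16) = -(-11)*(-1)/16 = -½*11/8 = -11/16 ≈ -0.68750)
(L*(-25/l/(-34)))*h = -11*(-25/(-5))/(16*(-34))*48 = -11*(-25*(-⅕))*(-1)/(16*34)*48 = -55*(-1)/(16*34)*48 = -11/16*(-5/34)*48 = (55/544)*48 = 165/34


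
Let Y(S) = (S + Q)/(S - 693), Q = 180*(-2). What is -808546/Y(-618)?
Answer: -176667301/163 ≈ -1.0838e+6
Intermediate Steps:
Q = -360
Y(S) = (-360 + S)/(-693 + S) (Y(S) = (S - 360)/(S - 693) = (-360 + S)/(-693 + S))
-808546/Y(-618) = -808546*(-693 - 618)/(-360 - 618) = -808546/(-978/(-1311)) = -808546/((-1/1311*(-978))) = -808546/326/437 = -808546*437/326 = -176667301/163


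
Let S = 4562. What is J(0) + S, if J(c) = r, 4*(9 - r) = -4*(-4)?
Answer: 4567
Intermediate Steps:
r = 5 (r = 9 - (-1)*(-4) = 9 - ¼*16 = 9 - 4 = 5)
J(c) = 5
J(0) + S = 5 + 4562 = 4567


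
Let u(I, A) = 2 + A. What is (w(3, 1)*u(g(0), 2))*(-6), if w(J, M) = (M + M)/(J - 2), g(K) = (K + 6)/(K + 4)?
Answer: -48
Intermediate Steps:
g(K) = (6 + K)/(4 + K)
w(J, M) = 2*M/(-2 + J) (w(J, M) = (2*M)/(-2 + J) = 2*M/(-2 + J))
(w(3, 1)*u(g(0), 2))*(-6) = ((2*1/(-2 + 3))*(2 + 2))*(-6) = ((2*1/1)*4)*(-6) = ((2*1*1)*4)*(-6) = (2*4)*(-6) = 8*(-6) = -48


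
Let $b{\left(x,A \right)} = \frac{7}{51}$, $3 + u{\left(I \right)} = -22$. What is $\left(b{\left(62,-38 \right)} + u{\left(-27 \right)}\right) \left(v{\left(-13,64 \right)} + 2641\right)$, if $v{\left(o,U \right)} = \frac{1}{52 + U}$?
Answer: $- \frac{1904219}{29} \approx -65663.0$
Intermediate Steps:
$u{\left(I \right)} = -25$ ($u{\left(I \right)} = -3 - 22 = -25$)
$b{\left(x,A \right)} = \frac{7}{51}$ ($b{\left(x,A \right)} = 7 \cdot \frac{1}{51} = \frac{7}{51}$)
$\left(b{\left(62,-38 \right)} + u{\left(-27 \right)}\right) \left(v{\left(-13,64 \right)} + 2641\right) = \left(\frac{7}{51} - 25\right) \left(\frac{1}{52 + 64} + 2641\right) = - \frac{1268 \left(\frac{1}{116} + 2641\right)}{51} = \left(- \frac{1268}{51}\right) \frac{306357}{116} = - \frac{1904219}{29}$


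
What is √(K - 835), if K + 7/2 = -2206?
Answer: I*√12178/2 ≈ 55.177*I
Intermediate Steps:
K = -4419/2 (K = -7/2 - 2206 = -4419/2 ≈ -2209.5)
√(K - 835) = √(-4419/2 - 835) = √(-6089/2) = I*√12178/2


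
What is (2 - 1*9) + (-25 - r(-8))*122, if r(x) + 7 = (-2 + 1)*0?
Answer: -2203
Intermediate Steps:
r(x) = -7 (r(x) = -7 + (-2 + 1)*0 = -7 - 1*0 = -7 + 0 = -7)
(2 - 1*9) + (-25 - r(-8))*122 = (2 - 1*9) + (-25 - 1*(-7))*122 = (2 - 9) + (-25 + 7)*122 = -7 - 18*122 = -7 - 2196 = -2203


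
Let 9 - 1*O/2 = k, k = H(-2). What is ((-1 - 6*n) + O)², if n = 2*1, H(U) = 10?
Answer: 225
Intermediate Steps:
k = 10
O = -2 (O = 18 - 2*10 = 18 - 20 = -2)
n = 2
((-1 - 6*n) + O)² = ((-1 - 6*2) - 2)² = ((-1 - 12) - 2)² = (-13 - 2)² = (-15)² = 225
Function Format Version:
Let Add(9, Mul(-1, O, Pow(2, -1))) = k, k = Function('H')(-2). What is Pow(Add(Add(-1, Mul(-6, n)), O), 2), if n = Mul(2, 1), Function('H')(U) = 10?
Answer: 225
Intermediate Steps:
k = 10
O = -2 (O = Add(18, Mul(-2, 10)) = Add(18, -20) = -2)
n = 2
Pow(Add(Add(-1, Mul(-6, n)), O), 2) = Pow(Add(Add(-1, Mul(-6, 2)), -2), 2) = Pow(Add(Add(-1, -12), -2), 2) = Pow(Add(-13, -2), 2) = Pow(-15, 2) = 225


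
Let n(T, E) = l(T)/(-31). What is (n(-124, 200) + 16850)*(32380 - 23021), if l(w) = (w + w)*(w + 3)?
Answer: 148639638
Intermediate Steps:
l(w) = 2*w*(3 + w) (l(w) = (2*w)*(3 + w) = 2*w*(3 + w))
n(T, E) = -2*T*(3 + T)/31 (n(T, E) = (2*T*(3 + T))/(-31) = (2*T*(3 + T))*(-1/31) = -2*T*(3 + T)/31)
(n(-124, 200) + 16850)*(32380 - 23021) = (-2/31*(-124)*(3 - 124) + 16850)*(32380 - 23021) = (-2/31*(-124)*(-121) + 16850)*9359 = (-968 + 16850)*9359 = 15882*9359 = 148639638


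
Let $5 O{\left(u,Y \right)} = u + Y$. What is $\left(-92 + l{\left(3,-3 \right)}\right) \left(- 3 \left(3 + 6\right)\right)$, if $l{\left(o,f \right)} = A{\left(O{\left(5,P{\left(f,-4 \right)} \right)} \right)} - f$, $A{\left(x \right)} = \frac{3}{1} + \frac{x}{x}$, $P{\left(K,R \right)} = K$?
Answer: $2295$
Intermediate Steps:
$O{\left(u,Y \right)} = \frac{Y}{5} + \frac{u}{5}$ ($O{\left(u,Y \right)} = \frac{u + Y}{5} = \frac{Y + u}{5} = \frac{Y}{5} + \frac{u}{5}$)
$A{\left(x \right)} = 4$ ($A{\left(x \right)} = 3 \cdot 1 + 1 = 3 + 1 = 4$)
$l{\left(o,f \right)} = 4 - f$
$\left(-92 + l{\left(3,-3 \right)}\right) \left(- 3 \left(3 + 6\right)\right) = \left(-92 + \left(4 - -3\right)\right) \left(- 3 \left(3 + 6\right)\right) = \left(-92 + \left(4 + 3\right)\right) \left(\left(-3\right) 9\right) = \left(-92 + 7\right) \left(-27\right) = \left(-85\right) \left(-27\right) = 2295$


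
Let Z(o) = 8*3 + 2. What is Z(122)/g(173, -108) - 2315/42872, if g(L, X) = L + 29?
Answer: 323521/4330072 ≈ 0.074715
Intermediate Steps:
Z(o) = 26 (Z(o) = 24 + 2 = 26)
g(L, X) = 29 + L
Z(122)/g(173, -108) - 2315/42872 = 26/(29 + 173) - 2315/42872 = 26/202 - 2315*1/42872 = 26*(1/202) - 2315/42872 = 13/101 - 2315/42872 = 323521/4330072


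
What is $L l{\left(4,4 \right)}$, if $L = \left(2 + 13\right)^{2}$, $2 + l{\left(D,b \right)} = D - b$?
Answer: $-450$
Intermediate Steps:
$l{\left(D,b \right)} = -2 + D - b$ ($l{\left(D,b \right)} = -2 + \left(D - b\right) = -2 + D - b$)
$L = 225$ ($L = 15^{2} = 225$)
$L l{\left(4,4 \right)} = 225 \left(-2 + 4 - 4\right) = 225 \left(-2\right) = -450$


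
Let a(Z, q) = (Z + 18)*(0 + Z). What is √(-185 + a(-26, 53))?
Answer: √23 ≈ 4.7958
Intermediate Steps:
a(Z, q) = Z*(18 + Z) (a(Z, q) = (18 + Z)*Z = Z*(18 + Z))
√(-185 + a(-26, 53)) = √(-185 - 26*(18 - 26)) = √(-185 - 26*(-8)) = √(-185 + 208) = √23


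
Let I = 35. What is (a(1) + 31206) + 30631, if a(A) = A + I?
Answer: 61873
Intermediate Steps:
a(A) = 35 + A (a(A) = A + 35 = 35 + A)
(a(1) + 31206) + 30631 = ((35 + 1) + 31206) + 30631 = (36 + 31206) + 30631 = 31242 + 30631 = 61873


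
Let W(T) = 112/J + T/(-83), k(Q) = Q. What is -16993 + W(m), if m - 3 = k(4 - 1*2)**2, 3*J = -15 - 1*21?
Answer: -4233602/249 ≈ -17002.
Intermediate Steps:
J = -12 (J = (-15 - 1*21)/3 = (-15 - 21)/3 = (1/3)*(-36) = -12)
m = 7 (m = 3 + (4 - 1*2)**2 = 3 + (4 - 2)**2 = 3 + 2**2 = 3 + 4 = 7)
W(T) = -28/3 - T/83 (W(T) = 112/(-12) + T/(-83) = 112*(-1/12) + T*(-1/83) = -28/3 - T/83)
-16993 + W(m) = -16993 + (-28/3 - 1/83*7) = -16993 + (-28/3 - 7/83) = -16993 - 2345/249 = -4233602/249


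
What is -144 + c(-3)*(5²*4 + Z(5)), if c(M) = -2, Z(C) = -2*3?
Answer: -332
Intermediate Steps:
Z(C) = -6
-144 + c(-3)*(5²*4 + Z(5)) = -144 - 2*(5²*4 - 6) = -144 - 2*(25*4 - 6) = -144 - 2*(100 - 6) = -144 - 2*94 = -144 - 188 = -332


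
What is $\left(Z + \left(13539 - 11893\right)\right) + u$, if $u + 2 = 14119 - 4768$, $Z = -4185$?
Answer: $6810$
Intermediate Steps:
$u = 9349$ ($u = -2 + \left(14119 - 4768\right) = -2 + 9351 = 9349$)
$\left(Z + \left(13539 - 11893\right)\right) + u = \left(-4185 + \left(13539 - 11893\right)\right) + 9349 = \left(-4185 + 1646\right) + 9349 = -2539 + 9349 = 6810$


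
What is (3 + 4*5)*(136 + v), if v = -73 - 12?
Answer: 1173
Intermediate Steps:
v = -85
(3 + 4*5)*(136 + v) = (3 + 4*5)*(136 - 85) = (3 + 20)*51 = 23*51 = 1173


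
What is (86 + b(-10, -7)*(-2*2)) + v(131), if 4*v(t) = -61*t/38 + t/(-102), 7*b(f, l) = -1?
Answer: 913751/27132 ≈ 33.678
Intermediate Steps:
b(f, l) = -⅐ (b(f, l) = (⅐)*(-1) = -⅐)
v(t) = -1565*t/3876 (v(t) = (-61*t/38 + t/(-102))/4 = (-61*t/38 + t*(-1/102))/4 = (-61*t/38 - t/102)/4 = (-1565*t/969)/4 = -1565*t/3876)
(86 + b(-10, -7)*(-2*2)) + v(131) = (86 - (-2)*2/7) - 1565/3876*131 = (86 - ⅐*(-4)) - 205015/3876 = (86 + 4/7) - 205015/3876 = 606/7 - 205015/3876 = 913751/27132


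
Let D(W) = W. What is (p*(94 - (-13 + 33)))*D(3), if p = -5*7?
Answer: -7770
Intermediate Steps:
p = -35
(p*(94 - (-13 + 33)))*D(3) = -35*(94 - (-13 + 33))*3 = -35*(94 - 1*20)*3 = -35*(94 - 20)*3 = -35*74*3 = -2590*3 = -7770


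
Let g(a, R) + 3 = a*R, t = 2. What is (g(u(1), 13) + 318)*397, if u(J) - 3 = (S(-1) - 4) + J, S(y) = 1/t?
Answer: 255271/2 ≈ 1.2764e+5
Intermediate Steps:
S(y) = ½ (S(y) = 1/2 = ½)
u(J) = -½ + J (u(J) = 3 + ((½ - 4) + J) = 3 + (-7/2 + J) = -½ + J)
g(a, R) = -3 + R*a (g(a, R) = -3 + a*R = -3 + R*a)
(g(u(1), 13) + 318)*397 = ((-3 + 13*(-½ + 1)) + 318)*397 = ((-3 + 13*(½)) + 318)*397 = ((-3 + 13/2) + 318)*397 = (7/2 + 318)*397 = (643/2)*397 = 255271/2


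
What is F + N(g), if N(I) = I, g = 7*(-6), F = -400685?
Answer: -400727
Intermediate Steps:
g = -42
F + N(g) = -400685 - 42 = -400727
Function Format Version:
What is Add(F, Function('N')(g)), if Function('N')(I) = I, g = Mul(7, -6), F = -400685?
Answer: -400727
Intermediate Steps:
g = -42
Add(F, Function('N')(g)) = Add(-400685, -42) = -400727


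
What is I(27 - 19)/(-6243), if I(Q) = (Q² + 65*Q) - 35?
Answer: -183/2081 ≈ -0.087939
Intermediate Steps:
I(Q) = -35 + Q² + 65*Q
I(27 - 19)/(-6243) = (-35 + (27 - 19)² + 65*(27 - 19))/(-6243) = (-35 + 8² + 65*8)*(-1/6243) = (-35 + 64 + 520)*(-1/6243) = 549*(-1/6243) = -183/2081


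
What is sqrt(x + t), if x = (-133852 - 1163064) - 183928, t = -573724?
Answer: 2*I*sqrt(513642) ≈ 1433.4*I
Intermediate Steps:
x = -1480844 (x = -1296916 - 183928 = -1480844)
sqrt(x + t) = sqrt(-1480844 - 573724) = sqrt(-2054568) = 2*I*sqrt(513642)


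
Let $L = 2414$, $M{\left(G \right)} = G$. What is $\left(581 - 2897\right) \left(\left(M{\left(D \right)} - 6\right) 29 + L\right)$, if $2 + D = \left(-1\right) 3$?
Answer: $-4852020$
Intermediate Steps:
$D = -5$ ($D = -2 - 3 = -5$)
$\left(581 - 2897\right) \left(\left(M{\left(D \right)} - 6\right) 29 + L\right) = \left(581 - 2897\right) \left(\left(-5 - 6\right) 29 + 2414\right) = - 2316 \left(\left(-11\right) 29 + 2414\right) = - 2316 \left(-319 + 2414\right) = \left(-2316\right) 2095 = -4852020$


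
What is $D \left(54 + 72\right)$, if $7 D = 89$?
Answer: $1602$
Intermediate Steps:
$D = \frac{89}{7}$ ($D = \frac{1}{7} \cdot 89 = \frac{89}{7} \approx 12.714$)
$D \left(54 + 72\right) = \frac{89 \left(54 + 72\right)}{7} = \frac{89}{7} \cdot 126 = 1602$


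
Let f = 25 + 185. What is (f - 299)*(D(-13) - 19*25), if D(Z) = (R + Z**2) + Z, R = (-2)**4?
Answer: 26967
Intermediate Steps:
R = 16
f = 210
D(Z) = 16 + Z + Z**2 (D(Z) = (16 + Z**2) + Z = 16 + Z + Z**2)
(f - 299)*(D(-13) - 19*25) = (210 - 299)*((16 - 13 + (-13)**2) - 19*25) = -89*((16 - 13 + 169) - 475) = -89*(172 - 475) = -89*(-303) = 26967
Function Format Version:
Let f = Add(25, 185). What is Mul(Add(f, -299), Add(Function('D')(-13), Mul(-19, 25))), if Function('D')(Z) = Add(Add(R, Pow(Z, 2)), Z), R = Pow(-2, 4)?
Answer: 26967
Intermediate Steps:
R = 16
f = 210
Function('D')(Z) = Add(16, Z, Pow(Z, 2)) (Function('D')(Z) = Add(Add(16, Pow(Z, 2)), Z) = Add(16, Z, Pow(Z, 2)))
Mul(Add(f, -299), Add(Function('D')(-13), Mul(-19, 25))) = Mul(Add(210, -299), Add(Add(16, -13, Pow(-13, 2)), Mul(-19, 25))) = Mul(-89, Add(Add(16, -13, 169), -475)) = Mul(-89, Add(172, -475)) = Mul(-89, -303) = 26967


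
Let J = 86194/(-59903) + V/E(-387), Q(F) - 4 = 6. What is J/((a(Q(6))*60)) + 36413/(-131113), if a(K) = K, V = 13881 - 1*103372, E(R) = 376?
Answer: -399735544948407/590625465332800 ≈ -0.67680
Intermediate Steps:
Q(F) = 10 (Q(F) = 4 + 6 = 10)
V = -89491 (V = 13881 - 103372 = -89491)
J = -5393188317/22523528 (J = 86194/(-59903) - 89491/376 = 86194*(-1/59903) - 89491*1/376 = -86194/59903 - 89491/376 = -5393188317/22523528 ≈ -239.45)
J/((a(Q(6))*60)) + 36413/(-131113) = -5393188317/(22523528*(10*60)) + 36413/(-131113) = -5393188317/22523528/600 + 36413*(-1/131113) = -5393188317/22523528*1/600 - 36413/131113 = -1797729439/4504705600 - 36413/131113 = -399735544948407/590625465332800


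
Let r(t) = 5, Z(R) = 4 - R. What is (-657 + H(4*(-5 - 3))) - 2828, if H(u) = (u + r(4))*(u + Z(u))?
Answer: -3593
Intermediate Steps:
H(u) = 20 + 4*u (H(u) = (u + 5)*(u + (4 - u)) = (5 + u)*4 = 20 + 4*u)
(-657 + H(4*(-5 - 3))) - 2828 = (-657 + (20 + 4*(4*(-5 - 3)))) - 2828 = (-657 + (20 + 4*(4*(-8)))) - 2828 = (-657 + (20 + 4*(-32))) - 2828 = (-657 + (20 - 128)) - 2828 = (-657 - 108) - 2828 = -765 - 2828 = -3593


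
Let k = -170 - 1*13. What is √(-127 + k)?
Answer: I*√310 ≈ 17.607*I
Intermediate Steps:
k = -183 (k = -170 - 13 = -183)
√(-127 + k) = √(-127 - 183) = √(-310) = I*√310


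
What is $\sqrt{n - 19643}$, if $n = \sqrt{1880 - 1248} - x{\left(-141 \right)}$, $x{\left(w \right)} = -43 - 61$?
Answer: $\sqrt{-19539 + 2 \sqrt{158}} \approx 139.69 i$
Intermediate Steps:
$x{\left(w \right)} = -104$ ($x{\left(w \right)} = -43 - 61 = -104$)
$n = 104 + 2 \sqrt{158}$ ($n = \sqrt{1880 - 1248} - -104 = \sqrt{632} + 104 = 2 \sqrt{158} + 104 = 104 + 2 \sqrt{158} \approx 129.14$)
$\sqrt{n - 19643} = \sqrt{\left(104 + 2 \sqrt{158}\right) - 19643} = \sqrt{-19539 + 2 \sqrt{158}}$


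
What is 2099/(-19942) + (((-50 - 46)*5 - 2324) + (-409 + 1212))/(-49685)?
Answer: -64384873/990818270 ≈ -0.064981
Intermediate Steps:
2099/(-19942) + (((-50 - 46)*5 - 2324) + (-409 + 1212))/(-49685) = 2099*(-1/19942) + ((-96*5 - 2324) + 803)*(-1/49685) = -2099/19942 + ((-480 - 2324) + 803)*(-1/49685) = -2099/19942 + (-2804 + 803)*(-1/49685) = -2099/19942 - 2001*(-1/49685) = -2099/19942 + 2001/49685 = -64384873/990818270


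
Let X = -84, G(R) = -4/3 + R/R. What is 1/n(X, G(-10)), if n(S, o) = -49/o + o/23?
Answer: 69/10142 ≈ 0.0068034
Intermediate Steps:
G(R) = -⅓ (G(R) = -4*⅓ + 1 = -4/3 + 1 = -⅓)
n(S, o) = -49/o + o/23 (n(S, o) = -49/o + o*(1/23) = -49/o + o/23)
1/n(X, G(-10)) = 1/(-49/(-⅓) + (1/23)*(-⅓)) = 1/(-49*(-3) - 1/69) = 1/(147 - 1/69) = 1/(10142/69) = 69/10142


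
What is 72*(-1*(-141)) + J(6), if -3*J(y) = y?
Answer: 10150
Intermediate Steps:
J(y) = -y/3
72*(-1*(-141)) + J(6) = 72*(-1*(-141)) - 1/3*6 = 72*141 - 2 = 10152 - 2 = 10150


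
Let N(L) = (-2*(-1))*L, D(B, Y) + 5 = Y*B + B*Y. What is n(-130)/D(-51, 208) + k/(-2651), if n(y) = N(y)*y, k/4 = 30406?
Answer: -2670586704/56256871 ≈ -47.471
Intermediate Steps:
D(B, Y) = -5 + 2*B*Y (D(B, Y) = -5 + (Y*B + B*Y) = -5 + (B*Y + B*Y) = -5 + 2*B*Y)
k = 121624 (k = 4*30406 = 121624)
N(L) = 2*L
n(y) = 2*y**2 (n(y) = (2*y)*y = 2*y**2)
n(-130)/D(-51, 208) + k/(-2651) = (2*(-130)**2)/(-5 + 2*(-51)*208) + 121624/(-2651) = (2*16900)/(-5 - 21216) + 121624*(-1/2651) = 33800/(-21221) - 121624/2651 = 33800*(-1/21221) - 121624/2651 = -33800/21221 - 121624/2651 = -2670586704/56256871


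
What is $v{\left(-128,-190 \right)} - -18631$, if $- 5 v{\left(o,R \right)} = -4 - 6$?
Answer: $18633$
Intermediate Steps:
$v{\left(o,R \right)} = 2$ ($v{\left(o,R \right)} = - \frac{-4 - 6}{5} = \left(- \frac{1}{5}\right) \left(-10\right) = 2$)
$v{\left(-128,-190 \right)} - -18631 = 2 - -18631 = 2 + 18631 = 18633$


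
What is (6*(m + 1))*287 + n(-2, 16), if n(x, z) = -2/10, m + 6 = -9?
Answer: -120541/5 ≈ -24108.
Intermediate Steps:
m = -15 (m = -6 - 9 = -15)
n(x, z) = -⅕ (n(x, z) = -2*⅒ = -⅕)
(6*(m + 1))*287 + n(-2, 16) = (6*(-15 + 1))*287 - ⅕ = (6*(-14))*287 - ⅕ = -84*287 - ⅕ = -24108 - ⅕ = -120541/5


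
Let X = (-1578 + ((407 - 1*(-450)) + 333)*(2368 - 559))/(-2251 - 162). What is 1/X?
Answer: -2413/2151132 ≈ -0.0011217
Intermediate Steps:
X = -2151132/2413 (X = (-1578 + ((407 + 450) + 333)*1809)/(-2413) = (-1578 + (857 + 333)*1809)*(-1/2413) = (-1578 + 1190*1809)*(-1/2413) = (-1578 + 2152710)*(-1/2413) = 2151132*(-1/2413) = -2151132/2413 ≈ -891.48)
1/X = 1/(-2151132/2413) = -2413/2151132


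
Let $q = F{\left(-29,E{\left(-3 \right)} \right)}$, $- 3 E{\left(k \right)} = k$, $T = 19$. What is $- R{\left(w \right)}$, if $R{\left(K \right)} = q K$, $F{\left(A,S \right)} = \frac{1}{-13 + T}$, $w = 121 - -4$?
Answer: $- \frac{125}{6} \approx -20.833$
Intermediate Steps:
$E{\left(k \right)} = - \frac{k}{3}$
$w = 125$ ($w = 121 + 4 = 125$)
$F{\left(A,S \right)} = \frac{1}{6}$ ($F{\left(A,S \right)} = \frac{1}{-13 + 19} = \frac{1}{6}$)
$q = \frac{1}{6} \approx 0.16667$
$R{\left(K \right)} = \frac{K}{6}$
$- R{\left(w \right)} = - \frac{125}{6}$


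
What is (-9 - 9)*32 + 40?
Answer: -536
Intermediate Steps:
(-9 - 9)*32 + 40 = -18*32 + 40 = -576 + 40 = -536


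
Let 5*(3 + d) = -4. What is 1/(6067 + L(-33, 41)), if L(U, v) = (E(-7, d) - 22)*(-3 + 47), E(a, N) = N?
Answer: 5/24659 ≈ 0.00020277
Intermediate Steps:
d = -19/5 (d = -3 + (⅕)*(-4) = -3 - ⅘ = -19/5 ≈ -3.8000)
L(U, v) = -5676/5 (L(U, v) = (-19/5 - 22)*(-3 + 47) = -129/5*44 = -5676/5)
1/(6067 + L(-33, 41)) = 1/(6067 - 5676/5) = 1/(24659/5) = 5/24659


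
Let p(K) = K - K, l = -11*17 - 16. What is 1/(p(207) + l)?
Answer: -1/203 ≈ -0.0049261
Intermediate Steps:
l = -203 (l = -187 - 16 = -203)
p(K) = 0
1/(p(207) + l) = 1/(0 - 203) = 1/(-203) = -1/203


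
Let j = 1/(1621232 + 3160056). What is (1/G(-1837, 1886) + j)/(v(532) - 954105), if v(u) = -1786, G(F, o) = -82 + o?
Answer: -1195773/2061245965591208 ≈ -5.8012e-10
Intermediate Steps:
j = 1/4781288 ≈ 2.0915e-7
(1/G(-1837, 1886) + j)/(v(532) - 954105) = (1/(-82 + 1886) + 1/4781288)/(-1786 - 954105) = (1/1804 + 1/4781288)/(-955891) = (1/1804 + 1/4781288)*(-1/955891) = (1195773/2156360888)*(-1/955891) = -1195773/2061245965591208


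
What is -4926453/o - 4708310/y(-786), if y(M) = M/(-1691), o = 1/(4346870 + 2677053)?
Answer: -13598993409177872/393 ≈ -3.4603e+13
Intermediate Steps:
o = 1/7023923 ≈ 1.4237e-7
y(M) = -M/1691 (y(M) = M*(-1/1691) = -M/1691)
-4926453/o - 4708310/y(-786) = -4926453/1/7023923 - 4708310/((-1/1691*(-786))) = -4926453*7023923 - 4708310/786/1691 = -34603026535119 - 4708310*1691/786 = -34603026535119 - 3980876105/393 = -13598993409177872/393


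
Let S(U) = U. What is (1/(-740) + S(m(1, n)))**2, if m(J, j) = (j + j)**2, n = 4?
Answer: 2242874881/547600 ≈ 4095.8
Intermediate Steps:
m(J, j) = 4*j**2 (m(J, j) = (2*j)**2 = 4*j**2)
(1/(-740) + S(m(1, n)))**2 = (1/(-740) + 4*4**2)**2 = (-1/740 + 4*16)**2 = (-1/740 + 64)**2 = (47359/740)**2 = 2242874881/547600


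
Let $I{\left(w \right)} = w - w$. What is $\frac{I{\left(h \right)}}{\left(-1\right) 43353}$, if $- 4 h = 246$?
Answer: $0$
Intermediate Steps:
$h = - \frac{123}{2}$ ($h = \left(- \frac{1}{4}\right) 246 = - \frac{123}{2} \approx -61.5$)
$I{\left(w \right)} = 0$
$\frac{I{\left(h \right)}}{\left(-1\right) 43353} = \frac{0}{\left(-1\right) 43353} = \frac{0}{-43353} = 0 \left(- \frac{1}{43353}\right) = 0$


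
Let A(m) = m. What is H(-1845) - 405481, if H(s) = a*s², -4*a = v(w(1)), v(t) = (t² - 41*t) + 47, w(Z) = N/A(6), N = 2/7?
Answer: -7593670351/196 ≈ -3.8743e+7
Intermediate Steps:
N = 2/7 (N = 2*(⅐) = 2/7 ≈ 0.28571)
w(Z) = 1/21 (w(Z) = (2/7)/6 = (2/7)*(⅙) = 1/21)
v(t) = 47 + t² - 41*t
a = -19867/1764 (a = -(47 + (1/21)² - 41*1/21)/4 = -(47 + 1/441 - 41/21)/4 = -¼*19867/441 = -19867/1764 ≈ -11.262)
H(s) = -19867*s²/1764
H(-1845) - 405481 = -19867/1764*(-1845)² - 405481 = -19867/1764*3404025 - 405481 = -7514196075/196 - 405481 = -7593670351/196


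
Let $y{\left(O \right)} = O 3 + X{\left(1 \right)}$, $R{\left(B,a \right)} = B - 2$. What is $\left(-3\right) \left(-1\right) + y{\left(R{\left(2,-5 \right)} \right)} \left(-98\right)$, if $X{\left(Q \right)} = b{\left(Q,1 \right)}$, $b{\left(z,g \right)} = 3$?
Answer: $-291$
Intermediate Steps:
$X{\left(Q \right)} = 3$
$R{\left(B,a \right)} = -2 + B$
$y{\left(O \right)} = 3 + 3 O$ ($y{\left(O \right)} = O 3 + 3 = 3 O + 3 = 3 + 3 O$)
$\left(-3\right) \left(-1\right) + y{\left(R{\left(2,-5 \right)} \right)} \left(-98\right) = \left(-3\right) \left(-1\right) + \left(3 + 3 \left(-2 + 2\right)\right) \left(-98\right) = 3 + \left(3 + 3 \cdot 0\right) \left(-98\right) = 3 + \left(3 + 0\right) \left(-98\right) = 3 + 3 \left(-98\right) = 3 - 294 = -291$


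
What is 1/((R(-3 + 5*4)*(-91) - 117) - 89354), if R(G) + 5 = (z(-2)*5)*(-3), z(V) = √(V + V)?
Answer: -7418/660941763 - 455*I/1321883526 ≈ -1.1223e-5 - 3.4421e-7*I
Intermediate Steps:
z(V) = √2*√V (z(V) = √(2*V) = √2*√V)
R(G) = -5 - 30*I (R(G) = -5 + ((√2*√(-2))*5)*(-3) = -5 + ((√2*(I*√2))*5)*(-3) = -5 + ((2*I)*5)*(-3) = -5 + (10*I)*(-3) = -5 - 30*I)
1/((R(-3 + 5*4)*(-91) - 117) - 89354) = 1/(((-5 - 30*I)*(-91) - 117) - 89354) = 1/(((455 + 2730*I) - 117) - 89354) = 1/((338 + 2730*I) - 89354) = 1/(-89016 + 2730*I) = (-89016 - 2730*I)/7931301156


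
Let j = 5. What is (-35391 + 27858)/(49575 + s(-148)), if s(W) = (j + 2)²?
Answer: -7533/49624 ≈ -0.15180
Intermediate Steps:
s(W) = 49 (s(W) = (5 + 2)² = 7² = 49)
(-35391 + 27858)/(49575 + s(-148)) = (-35391 + 27858)/(49575 + 49) = -7533/49624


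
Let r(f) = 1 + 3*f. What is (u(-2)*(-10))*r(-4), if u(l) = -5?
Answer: -550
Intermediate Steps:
(u(-2)*(-10))*r(-4) = (-5*(-10))*(1 + 3*(-4)) = 50*(1 - 12) = 50*(-11) = -550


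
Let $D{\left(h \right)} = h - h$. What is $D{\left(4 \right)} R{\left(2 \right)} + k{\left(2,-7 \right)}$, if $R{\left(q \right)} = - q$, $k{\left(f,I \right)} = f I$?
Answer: $-14$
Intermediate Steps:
$k{\left(f,I \right)} = I f$
$D{\left(h \right)} = 0$
$D{\left(4 \right)} R{\left(2 \right)} + k{\left(2,-7 \right)} = 0 \left(\left(-1\right) 2\right) - 14 = 0 \left(-2\right) - 14 = 0 - 14 = -14$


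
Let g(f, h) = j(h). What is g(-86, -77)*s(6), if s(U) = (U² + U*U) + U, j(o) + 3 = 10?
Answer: 546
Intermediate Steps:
j(o) = 7 (j(o) = -3 + 10 = 7)
g(f, h) = 7
s(U) = U + 2*U² (s(U) = (U² + U²) + U = 2*U² + U = U + 2*U²)
g(-86, -77)*s(6) = 7*(6*(1 + 2*6)) = 7*(6*(1 + 12)) = 7*(6*13) = 7*78 = 546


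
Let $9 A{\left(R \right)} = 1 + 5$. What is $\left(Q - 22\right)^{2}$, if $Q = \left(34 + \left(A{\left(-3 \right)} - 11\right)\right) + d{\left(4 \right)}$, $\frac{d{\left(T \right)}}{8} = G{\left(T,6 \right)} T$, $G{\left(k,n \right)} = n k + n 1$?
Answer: $\frac{8323225}{9} \approx 9.248 \cdot 10^{5}$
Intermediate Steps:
$A{\left(R \right)} = \frac{2}{3}$ ($A{\left(R \right)} = \frac{1 + 5}{9} = \frac{1}{9} \cdot 6 = \frac{2}{3}$)
$G{\left(k,n \right)} = n + k n$ ($G{\left(k,n \right)} = k n + n = n + k n$)
$d{\left(T \right)} = 8 T \left(6 + 6 T\right)$ ($d{\left(T \right)} = 8 \cdot 6 \left(1 + T\right) T = 8 \left(6 + 6 T\right) T = 8 T \left(6 + 6 T\right)$)
$Q = \frac{2951}{3}$ ($Q = \left(34 + \left(\frac{2}{3} - 11\right)\right) + 48 \cdot 4 \left(1 + 4\right) = \left(34 - \frac{31}{3}\right) + 48 \cdot 4 \cdot 5 = \frac{71}{3} + 960 = \frac{2951}{3} \approx 983.67$)
$\left(Q - 22\right)^{2} = \left(\frac{2951}{3} - 22\right)^{2} = \left(\frac{2885}{3}\right)^{2} = \frac{8323225}{9}$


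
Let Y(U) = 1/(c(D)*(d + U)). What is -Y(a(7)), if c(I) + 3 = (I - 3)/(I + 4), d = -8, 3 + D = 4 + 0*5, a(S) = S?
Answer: -5/17 ≈ -0.29412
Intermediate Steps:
D = 1 (D = -3 + (4 + 0*5) = -3 + (4 + 0) = -3 + 4 = 1)
c(I) = -3 + (-3 + I)/(4 + I) (c(I) = -3 + (I - 3)/(I + 4) = -3 + (-3 + I)/(4 + I))
Y(U) = 1/(136/5 - 17*U/5) (Y(U) = 1/(((-15 - 2*1)/(4 + 1))*(-8 + U)) = 1/(((-15 - 2)/5)*(-8 + U)) = 1/(((1/5)*(-17))*(-8 + U)) = 1/(-17*(-8 + U)/5) = 1/(136/5 - 17*U/5))
-Y(a(7)) = -(-5)/(-136 + 17*7) = -(-5)/(-136 + 119) = -(-5)/(-17) = -(-5)*(-1)/17 = -1*5/17 = -5/17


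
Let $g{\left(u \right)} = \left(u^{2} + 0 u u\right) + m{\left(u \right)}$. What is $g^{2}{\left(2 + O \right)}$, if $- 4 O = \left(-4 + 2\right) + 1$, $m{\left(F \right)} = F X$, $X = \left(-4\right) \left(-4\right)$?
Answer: $\frac{431649}{256} \approx 1686.1$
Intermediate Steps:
$X = 16$
$m{\left(F \right)} = 16 F$ ($m{\left(F \right)} = F 16 = 16 F$)
$O = \frac{1}{4}$ ($O = - \frac{\left(-4 + 2\right) + 1}{4} = - \frac{-2 + 1}{4} = \left(- \frac{1}{4}\right) \left(-1\right) = \frac{1}{4} \approx 0.25$)
$g{\left(u \right)} = u^{2} + 16 u$ ($g{\left(u \right)} = \left(u^{2} + 0 u u\right) + 16 u = \left(u^{2} + 0 u\right) + 16 u = \left(u^{2} + 0\right) + 16 u = u^{2} + 16 u$)
$g^{2}{\left(2 + O \right)} = \left(\left(2 + \frac{1}{4}\right) \left(16 + \left(2 + \frac{1}{4}\right)\right)\right)^{2} = \left(\frac{9 \left(16 + \frac{9}{4}\right)}{4}\right)^{2} = \left(\frac{9}{4} \cdot \frac{73}{4}\right)^{2} = \left(\frac{657}{16}\right)^{2} = \frac{431649}{256}$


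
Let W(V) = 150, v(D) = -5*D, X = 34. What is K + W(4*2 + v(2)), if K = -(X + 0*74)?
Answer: 116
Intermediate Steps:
K = -34 (K = -(34 + 0*74) = -(34 + 0) = -1*34 = -34)
K + W(4*2 + v(2)) = -34 + 150 = 116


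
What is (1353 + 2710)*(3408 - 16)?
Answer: 13781696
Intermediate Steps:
(1353 + 2710)*(3408 - 16) = 4063*3392 = 13781696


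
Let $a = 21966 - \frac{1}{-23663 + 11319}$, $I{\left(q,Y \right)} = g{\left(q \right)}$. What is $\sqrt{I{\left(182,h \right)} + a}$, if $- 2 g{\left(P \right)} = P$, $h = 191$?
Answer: $\frac{\sqrt{833297153086}}{6172} \approx 147.9$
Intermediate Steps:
$g{\left(P \right)} = - \frac{P}{2}$
$I{\left(q,Y \right)} = - \frac{q}{2}$
$a = \frac{271148305}{12344}$ ($a = 21966 - \frac{1}{-12344} = 21966 - - \frac{1}{12344} = 21966 + \frac{1}{12344} = \frac{271148305}{12344} \approx 21966.0$)
$\sqrt{I{\left(182,h \right)} + a} = \sqrt{\left(- \frac{1}{2}\right) 182 + \frac{271148305}{12344}} = \sqrt{-91 + \frac{271148305}{12344}} = \sqrt{\frac{270025001}{12344}} = \frac{\sqrt{833297153086}}{6172}$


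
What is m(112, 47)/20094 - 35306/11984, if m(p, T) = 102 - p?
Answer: -177389651/60201624 ≈ -2.9466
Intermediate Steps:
m(112, 47)/20094 - 35306/11984 = (102 - 1*112)/20094 - 35306/11984 = (102 - 112)*(1/20094) - 35306*1/11984 = -10*1/20094 - 17653/5992 = -5/10047 - 17653/5992 = -177389651/60201624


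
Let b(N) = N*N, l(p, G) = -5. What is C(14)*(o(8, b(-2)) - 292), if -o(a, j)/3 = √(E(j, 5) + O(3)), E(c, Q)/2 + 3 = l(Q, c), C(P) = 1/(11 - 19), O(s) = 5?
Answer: 73/2 + 3*I*√11/8 ≈ 36.5 + 1.2437*I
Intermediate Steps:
C(P) = -⅛ (C(P) = 1/(-8) = -⅛)
E(c, Q) = -16 (E(c, Q) = -6 + 2*(-5) = -6 - 10 = -16)
b(N) = N²
o(a, j) = -3*I*√11 (o(a, j) = -3*√(-16 + 5) = -3*I*√11)
C(14)*(o(8, b(-2)) - 292) = -(-3*I*√11 - 292)/8 = -(-292 - 3*I*√11)/8 = 73/2 + 3*I*√11/8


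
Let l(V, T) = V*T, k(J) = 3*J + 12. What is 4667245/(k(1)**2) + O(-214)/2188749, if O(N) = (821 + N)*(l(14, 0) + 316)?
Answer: 681031398947/32831235 ≈ 20743.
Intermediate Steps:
k(J) = 12 + 3*J
l(V, T) = T*V
O(N) = 259436 + 316*N (O(N) = (821 + N)*(0*14 + 316) = (821 + N)*(0 + 316) = (821 + N)*316 = 259436 + 316*N)
4667245/(k(1)**2) + O(-214)/2188749 = 4667245/((12 + 3*1)**2) + (259436 + 316*(-214))/2188749 = 4667245/((12 + 3)**2) + (259436 - 67624)*(1/2188749) = 4667245/(15**2) + 191812*(1/2188749) = 4667245/225 + 191812/2188749 = 4667245*(1/225) + 191812/2188749 = 933449/45 + 191812/2188749 = 681031398947/32831235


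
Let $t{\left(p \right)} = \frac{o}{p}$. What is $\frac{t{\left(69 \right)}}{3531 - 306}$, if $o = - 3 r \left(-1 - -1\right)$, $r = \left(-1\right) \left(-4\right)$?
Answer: $0$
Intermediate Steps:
$r = 4$
$o = 0$ ($o = \left(-3\right) 4 \left(-1 - -1\right) = - 12 \left(-1 + 1\right) = \left(-12\right) 0 = 0$)
$t{\left(p \right)} = 0$ ($t{\left(p \right)} = \frac{0}{p} = 0$)
$\frac{t{\left(69 \right)}}{3531 - 306} = \frac{0}{3531 - 306} = \frac{0}{3225} = 0 \cdot \frac{1}{3225} = 0$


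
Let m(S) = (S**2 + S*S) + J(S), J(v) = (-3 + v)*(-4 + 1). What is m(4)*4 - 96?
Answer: 20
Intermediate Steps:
J(v) = 9 - 3*v (J(v) = (-3 + v)*(-3) = 9 - 3*v)
m(S) = 9 - 3*S + 2*S**2 (m(S) = (S**2 + S*S) + (9 - 3*S) = (S**2 + S**2) + (9 - 3*S) = 2*S**2 + (9 - 3*S) = 9 - 3*S + 2*S**2)
m(4)*4 - 96 = (9 - 3*4 + 2*4**2)*4 - 96 = (9 - 12 + 2*16)*4 - 96 = (9 - 12 + 32)*4 - 96 = 29*4 - 96 = 116 - 96 = 20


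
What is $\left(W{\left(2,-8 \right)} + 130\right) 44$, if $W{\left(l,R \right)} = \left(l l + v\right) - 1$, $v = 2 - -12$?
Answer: $6468$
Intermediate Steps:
$v = 14$ ($v = 2 + 12 = 14$)
$W{\left(l,R \right)} = 13 + l^{2}$ ($W{\left(l,R \right)} = \left(l l + 14\right) - 1 = \left(l^{2} + 14\right) - 1 = \left(14 + l^{2}\right) - 1 = 13 + l^{2}$)
$\left(W{\left(2,-8 \right)} + 130\right) 44 = \left(\left(13 + 2^{2}\right) + 130\right) 44 = \left(\left(13 + 4\right) + 130\right) 44 = \left(17 + 130\right) 44 = 147 \cdot 44 = 6468$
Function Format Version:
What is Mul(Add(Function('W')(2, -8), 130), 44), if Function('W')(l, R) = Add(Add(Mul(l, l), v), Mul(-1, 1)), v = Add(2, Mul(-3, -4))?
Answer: 6468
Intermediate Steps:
v = 14 (v = Add(2, 12) = 14)
Function('W')(l, R) = Add(13, Pow(l, 2)) (Function('W')(l, R) = Add(Add(Mul(l, l), 14), Mul(-1, 1)) = Add(Add(Pow(l, 2), 14), -1) = Add(Add(14, Pow(l, 2)), -1) = Add(13, Pow(l, 2)))
Mul(Add(Function('W')(2, -8), 130), 44) = Mul(Add(Add(13, Pow(2, 2)), 130), 44) = Mul(Add(Add(13, 4), 130), 44) = Mul(Add(17, 130), 44) = Mul(147, 44) = 6468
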